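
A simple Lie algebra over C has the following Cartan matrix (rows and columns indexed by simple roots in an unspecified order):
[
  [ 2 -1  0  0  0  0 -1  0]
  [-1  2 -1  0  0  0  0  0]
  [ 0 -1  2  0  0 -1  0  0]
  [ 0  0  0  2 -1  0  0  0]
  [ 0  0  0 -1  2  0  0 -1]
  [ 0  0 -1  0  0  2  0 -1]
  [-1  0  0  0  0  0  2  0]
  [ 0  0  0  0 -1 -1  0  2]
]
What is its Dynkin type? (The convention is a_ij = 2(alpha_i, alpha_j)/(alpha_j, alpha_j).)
The matrix has rank 8 with 2's on the diagonal. Reading the off-diagonal entries as Dynkin edges (a single edge where a_ij = a_ji = -1; a double or triple edge where a_ij * a_ji = 2 or 3), the diagram is a chain of 8 nodes with single edges (A_8). One simple-root ordering that puts it in standard form is (alpha_7, alpha_1, alpha_2, alpha_3, alpha_6, alpha_8, alpha_5, alpha_4). So the algebra is type A_8, i.e. sl(9).

A_8 (sl(9))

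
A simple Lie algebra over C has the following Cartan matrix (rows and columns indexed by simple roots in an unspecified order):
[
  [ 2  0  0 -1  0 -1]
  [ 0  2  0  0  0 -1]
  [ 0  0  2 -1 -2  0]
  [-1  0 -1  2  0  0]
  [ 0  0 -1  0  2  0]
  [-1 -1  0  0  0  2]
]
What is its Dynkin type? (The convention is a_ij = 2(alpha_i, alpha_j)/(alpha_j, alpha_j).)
The matrix has rank 6 with 2's on the diagonal. Reading the off-diagonal entries as Dynkin edges (a single edge where a_ij = a_ji = -1; a double or triple edge where a_ij * a_ji = 2 or 3), the diagram is a chain of 6 nodes with a double edge at one end; the terminal node there is the unique short simple root (B_6). One simple-root ordering that puts it in standard form is (alpha_2, alpha_6, alpha_1, alpha_4, alpha_3, alpha_5). So the algebra is type B_6, i.e. so(13).

B6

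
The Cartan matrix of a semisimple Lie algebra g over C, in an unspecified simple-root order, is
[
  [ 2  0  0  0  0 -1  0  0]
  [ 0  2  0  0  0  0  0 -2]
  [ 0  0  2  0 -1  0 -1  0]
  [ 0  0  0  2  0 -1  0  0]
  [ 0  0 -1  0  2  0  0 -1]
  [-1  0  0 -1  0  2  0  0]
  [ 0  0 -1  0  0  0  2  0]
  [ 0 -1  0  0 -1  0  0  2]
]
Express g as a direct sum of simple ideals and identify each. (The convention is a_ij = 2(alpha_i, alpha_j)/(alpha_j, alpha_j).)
The diagram associated to this matrix has two connected components: the simple roots {alpha_1, alpha_4, alpha_6} form a chain of 3 nodes with single edges (A_3), and {alpha_2, alpha_3, alpha_5, alpha_7, alpha_8} form a chain of 5 nodes with a double edge at one end; the terminal node there is the unique long simple root (C_5). A semisimple Lie algebra decomposes uniquely as the direct sum of simple ideals, one per connected component of its Dynkin diagram, so g ≅ A_3 ⊕ C_5 (dimension 15 + 55 = 70).

A3 + C5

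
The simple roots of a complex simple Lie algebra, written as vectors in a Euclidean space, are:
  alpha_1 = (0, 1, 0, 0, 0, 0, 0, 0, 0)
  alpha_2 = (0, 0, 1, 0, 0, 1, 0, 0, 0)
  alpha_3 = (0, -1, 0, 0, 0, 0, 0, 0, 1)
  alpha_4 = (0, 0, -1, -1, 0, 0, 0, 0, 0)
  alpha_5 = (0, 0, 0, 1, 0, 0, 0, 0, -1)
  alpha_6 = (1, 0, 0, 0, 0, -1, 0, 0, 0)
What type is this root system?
B_6 (so(13))

Compute the Cartan integers a_ij = 2(alpha_i, alpha_j)/(alpha_j, alpha_j); the resulting 6x6 Cartan matrix is
[[2, 0, -1, 0, 0, 0], [0, 2, 0, -1, 0, -1], [-2, 0, 2, 0, -1, 0], [0, -1, 0, 2, -1, 0], [0, 0, -1, -1, 2, 0], [0, -1, 0, 0, 0, 2]].
The roots have two lengths (squared-length ratio 2:1); the short ones are alpha_{1}. The associated Dynkin diagram is a chain of 6 nodes with a double edge at one end; the terminal node there is the unique short simple root (B_6), so the type is B_6 (the algebra so(13)).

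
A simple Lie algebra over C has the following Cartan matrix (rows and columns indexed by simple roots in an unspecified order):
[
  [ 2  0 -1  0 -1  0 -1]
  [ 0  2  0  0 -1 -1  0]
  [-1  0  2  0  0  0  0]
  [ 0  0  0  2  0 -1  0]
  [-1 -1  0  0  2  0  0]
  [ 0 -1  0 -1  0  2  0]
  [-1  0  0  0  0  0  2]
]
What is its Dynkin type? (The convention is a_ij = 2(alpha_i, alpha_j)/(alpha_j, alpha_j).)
The matrix has rank 7 with 2's on the diagonal. Reading the off-diagonal entries as Dynkin edges (a single edge where a_ij = a_ji = -1; a double or triple edge where a_ij * a_ji = 2 or 3), the diagram is a chain of 5 nodes with a fork of two nodes at one end (D_7). One simple-root ordering that puts it in standard form is (alpha_4, alpha_6, alpha_2, alpha_5, alpha_1, alpha_3, alpha_7). So the algebra is type D_7, i.e. so(14).

D7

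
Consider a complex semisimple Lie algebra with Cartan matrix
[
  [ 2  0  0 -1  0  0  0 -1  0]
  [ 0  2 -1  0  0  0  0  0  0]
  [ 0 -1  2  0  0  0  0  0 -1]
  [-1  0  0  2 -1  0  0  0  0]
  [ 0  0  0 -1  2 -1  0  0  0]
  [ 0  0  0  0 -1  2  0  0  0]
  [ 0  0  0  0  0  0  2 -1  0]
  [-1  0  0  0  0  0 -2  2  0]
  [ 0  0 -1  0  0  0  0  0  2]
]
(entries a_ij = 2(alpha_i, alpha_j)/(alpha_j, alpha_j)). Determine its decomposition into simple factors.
A_3 + B_6

The diagram associated to this matrix has two connected components: the simple roots {alpha_2, alpha_3, alpha_9} form a chain of 3 nodes with single edges (A_3), and {alpha_1, alpha_4, alpha_5, alpha_6, alpha_7, alpha_8} form a chain of 6 nodes with a double edge at one end; the terminal node there is the unique short simple root (B_6). A semisimple Lie algebra decomposes uniquely as the direct sum of simple ideals, one per connected component of its Dynkin diagram, so g ≅ A_3 ⊕ B_6 (dimension 15 + 78 = 93).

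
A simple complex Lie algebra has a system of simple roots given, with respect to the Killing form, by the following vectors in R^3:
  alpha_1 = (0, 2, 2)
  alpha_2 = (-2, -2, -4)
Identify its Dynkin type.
G_2

Compute the Cartan integers a_ij = 2(alpha_i, alpha_j)/(alpha_j, alpha_j); the resulting 2x2 Cartan matrix is
[[2, -1], [-3, 2]].
The roots have two lengths (squared-length ratio 3:1); the short ones are alpha_{1}. The associated Dynkin diagram is two nodes joined by a triple edge (G_2), so the type is G_2.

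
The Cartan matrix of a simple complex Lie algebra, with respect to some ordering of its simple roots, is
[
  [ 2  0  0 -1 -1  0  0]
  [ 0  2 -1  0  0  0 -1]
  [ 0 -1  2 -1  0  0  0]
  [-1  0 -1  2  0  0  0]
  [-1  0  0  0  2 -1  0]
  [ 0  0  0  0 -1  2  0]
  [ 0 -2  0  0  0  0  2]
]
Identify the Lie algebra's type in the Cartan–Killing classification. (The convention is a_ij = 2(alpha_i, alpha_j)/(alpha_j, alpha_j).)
The matrix has rank 7 with 2's on the diagonal. Reading the off-diagonal entries as Dynkin edges (a single edge where a_ij = a_ji = -1; a double or triple edge where a_ij * a_ji = 2 or 3), the diagram is a chain of 7 nodes with a double edge at one end; the terminal node there is the unique long simple root (C_7). One simple-root ordering that puts it in standard form is (alpha_6, alpha_5, alpha_1, alpha_4, alpha_3, alpha_2, alpha_7). So the algebra is type C_7, i.e. sp(14).

C_7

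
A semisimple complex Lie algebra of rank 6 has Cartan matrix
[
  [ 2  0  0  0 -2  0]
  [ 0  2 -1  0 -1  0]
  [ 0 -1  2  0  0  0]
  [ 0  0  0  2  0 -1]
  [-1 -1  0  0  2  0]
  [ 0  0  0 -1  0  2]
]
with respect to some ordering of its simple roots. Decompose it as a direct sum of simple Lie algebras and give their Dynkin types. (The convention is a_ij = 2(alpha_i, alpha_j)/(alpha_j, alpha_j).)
A_2 (sl(3)) ⊕ C_4 (sp(8))

The diagram associated to this matrix has two connected components: the simple roots {alpha_4, alpha_6} form a chain of 2 nodes with single edges (A_2), and {alpha_1, alpha_2, alpha_3, alpha_5} form a chain of 4 nodes with a double edge at one end; the terminal node there is the unique long simple root (C_4). A semisimple Lie algebra decomposes uniquely as the direct sum of simple ideals, one per connected component of its Dynkin diagram, so g ≅ A_2 ⊕ C_4 (dimension 8 + 36 = 44).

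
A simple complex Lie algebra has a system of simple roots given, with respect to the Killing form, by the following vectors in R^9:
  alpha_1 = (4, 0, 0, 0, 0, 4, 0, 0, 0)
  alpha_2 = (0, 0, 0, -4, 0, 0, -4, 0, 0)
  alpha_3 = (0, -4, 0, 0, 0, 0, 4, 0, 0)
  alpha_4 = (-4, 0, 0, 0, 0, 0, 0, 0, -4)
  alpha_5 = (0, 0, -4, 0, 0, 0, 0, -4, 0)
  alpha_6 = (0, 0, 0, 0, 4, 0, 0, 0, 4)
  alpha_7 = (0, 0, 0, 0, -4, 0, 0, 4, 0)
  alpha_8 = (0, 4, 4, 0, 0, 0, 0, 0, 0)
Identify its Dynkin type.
Compute the Cartan integers a_ij = 2(alpha_i, alpha_j)/(alpha_j, alpha_j); the resulting 8x8 Cartan matrix is
[[2, 0, 0, -1, 0, 0, 0, 0], [0, 2, -1, 0, 0, 0, 0, 0], [0, -1, 2, 0, 0, 0, 0, -1], [-1, 0, 0, 2, 0, -1, 0, 0], [0, 0, 0, 0, 2, 0, -1, -1], [0, 0, 0, -1, 0, 2, -1, 0], [0, 0, 0, 0, -1, -1, 2, 0], [0, 0, -1, 0, -1, 0, 0, 2]].
All simple roots have the same length, so the diagram is simply laced. The associated Dynkin diagram is a chain of 8 nodes with single edges (A_8), so the type is A_8 (the algebra sl(9)).

A_8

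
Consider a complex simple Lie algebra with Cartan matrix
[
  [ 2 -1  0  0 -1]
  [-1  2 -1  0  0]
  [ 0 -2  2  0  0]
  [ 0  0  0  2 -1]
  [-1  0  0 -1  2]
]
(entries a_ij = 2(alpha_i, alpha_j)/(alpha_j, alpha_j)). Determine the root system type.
The matrix has rank 5 with 2's on the diagonal. Reading the off-diagonal entries as Dynkin edges (a single edge where a_ij = a_ji = -1; a double or triple edge where a_ij * a_ji = 2 or 3), the diagram is a chain of 5 nodes with a double edge at one end; the terminal node there is the unique long simple root (C_5). One simple-root ordering that puts it in standard form is (alpha_4, alpha_5, alpha_1, alpha_2, alpha_3). So the algebra is type C_5, i.e. sp(10).

C_5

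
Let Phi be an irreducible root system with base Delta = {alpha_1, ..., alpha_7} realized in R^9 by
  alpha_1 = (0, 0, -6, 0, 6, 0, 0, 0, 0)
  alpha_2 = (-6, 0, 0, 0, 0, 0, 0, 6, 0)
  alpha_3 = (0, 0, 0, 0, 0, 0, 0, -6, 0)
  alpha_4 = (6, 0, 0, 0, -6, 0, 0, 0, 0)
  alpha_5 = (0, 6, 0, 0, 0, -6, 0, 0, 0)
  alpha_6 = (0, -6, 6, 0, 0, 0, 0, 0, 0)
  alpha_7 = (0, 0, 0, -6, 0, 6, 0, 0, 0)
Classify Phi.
Compute the Cartan integers a_ij = 2(alpha_i, alpha_j)/(alpha_j, alpha_j); the resulting 7x7 Cartan matrix is
[[2, 0, 0, -1, 0, -1, 0], [0, 2, -2, -1, 0, 0, 0], [0, -1, 2, 0, 0, 0, 0], [-1, -1, 0, 2, 0, 0, 0], [0, 0, 0, 0, 2, -1, -1], [-1, 0, 0, 0, -1, 2, 0], [0, 0, 0, 0, -1, 0, 2]].
The roots have two lengths (squared-length ratio 2:1); the short ones are alpha_{3}. The associated Dynkin diagram is a chain of 7 nodes with a double edge at one end; the terminal node there is the unique short simple root (B_7), so the type is B_7 (the algebra so(15)).

B7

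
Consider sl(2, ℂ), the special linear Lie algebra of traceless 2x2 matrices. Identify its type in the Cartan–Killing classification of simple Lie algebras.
This is sl(2), which has dimension 2^2 - 1 = 3 and rank 2 - 1 = 1 (a Cartan subalgebra is the diagonal traceless matrices). In the classification of classical Lie algebras, the special linear algebra sl(n+1) has type A_n; here n = 1, so the Dynkin diagram is a chain of 1 nodes with single edges (A_1). Hence the type is A_1.

A_1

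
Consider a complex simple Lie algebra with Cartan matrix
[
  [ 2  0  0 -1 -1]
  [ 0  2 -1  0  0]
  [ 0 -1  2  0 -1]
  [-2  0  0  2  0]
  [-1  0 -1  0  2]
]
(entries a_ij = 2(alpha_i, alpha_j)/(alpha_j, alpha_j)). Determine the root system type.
The matrix has rank 5 with 2's on the diagonal. Reading the off-diagonal entries as Dynkin edges (a single edge where a_ij = a_ji = -1; a double or triple edge where a_ij * a_ji = 2 or 3), the diagram is a chain of 5 nodes with a double edge at one end; the terminal node there is the unique long simple root (C_5). One simple-root ordering that puts it in standard form is (alpha_2, alpha_3, alpha_5, alpha_1, alpha_4). So the algebra is type C_5, i.e. sp(10).

C5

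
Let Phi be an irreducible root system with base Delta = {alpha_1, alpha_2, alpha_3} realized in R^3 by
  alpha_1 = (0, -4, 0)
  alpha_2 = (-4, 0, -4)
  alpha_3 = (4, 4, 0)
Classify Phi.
Compute the Cartan integers a_ij = 2(alpha_i, alpha_j)/(alpha_j, alpha_j); the resulting 3x3 Cartan matrix is
[[2, 0, -1], [0, 2, -1], [-2, -1, 2]].
The roots have two lengths (squared-length ratio 2:1); the short ones are alpha_{1}. The associated Dynkin diagram is a chain of 3 nodes with a double edge at one end; the terminal node there is the unique short simple root (B_3), so the type is B_3 (the algebra so(7)).

B3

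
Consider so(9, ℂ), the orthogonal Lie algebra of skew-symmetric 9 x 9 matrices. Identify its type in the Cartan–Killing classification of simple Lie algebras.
This is so(9) with 9 odd, which has dimension 9(9-1)/2 = 36 and rank (9-1)/2 = 4. In the classification of classical Lie algebras, the orthogonal algebra so(2n+1) in an odd number of variables has type B_n; here n = 4, so the Dynkin diagram is a chain of 4 nodes with a double edge at one end; the terminal node there is the unique short simple root (B_4). Hence the type is B_4.

B_4 (so(9))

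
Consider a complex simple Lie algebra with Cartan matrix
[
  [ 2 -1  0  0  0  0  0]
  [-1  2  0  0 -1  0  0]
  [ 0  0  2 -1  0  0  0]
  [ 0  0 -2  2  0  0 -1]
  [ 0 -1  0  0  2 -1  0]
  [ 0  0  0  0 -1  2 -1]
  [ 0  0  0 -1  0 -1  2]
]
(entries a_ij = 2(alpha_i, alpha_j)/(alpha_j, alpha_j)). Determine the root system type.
B_7

The matrix has rank 7 with 2's on the diagonal. Reading the off-diagonal entries as Dynkin edges (a single edge where a_ij = a_ji = -1; a double or triple edge where a_ij * a_ji = 2 or 3), the diagram is a chain of 7 nodes with a double edge at one end; the terminal node there is the unique short simple root (B_7). One simple-root ordering that puts it in standard form is (alpha_1, alpha_2, alpha_5, alpha_6, alpha_7, alpha_4, alpha_3). So the algebra is type B_7, i.e. so(15).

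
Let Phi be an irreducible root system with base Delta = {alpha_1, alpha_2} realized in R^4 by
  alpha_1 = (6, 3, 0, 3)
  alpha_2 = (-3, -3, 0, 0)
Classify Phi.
G_2

Compute the Cartan integers a_ij = 2(alpha_i, alpha_j)/(alpha_j, alpha_j); the resulting 2x2 Cartan matrix is
[[2, -3], [-1, 2]].
The roots have two lengths (squared-length ratio 3:1); the short ones are alpha_{2}. The associated Dynkin diagram is two nodes joined by a triple edge (G_2), so the type is G_2.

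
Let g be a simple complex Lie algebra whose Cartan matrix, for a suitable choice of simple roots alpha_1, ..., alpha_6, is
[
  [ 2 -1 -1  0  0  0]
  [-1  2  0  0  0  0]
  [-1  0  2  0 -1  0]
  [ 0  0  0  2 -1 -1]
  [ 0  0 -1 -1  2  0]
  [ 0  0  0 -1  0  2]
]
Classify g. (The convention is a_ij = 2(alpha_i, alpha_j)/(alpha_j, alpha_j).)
type A_6

The matrix has rank 6 with 2's on the diagonal. Reading the off-diagonal entries as Dynkin edges (a single edge where a_ij = a_ji = -1; a double or triple edge where a_ij * a_ji = 2 or 3), the diagram is a chain of 6 nodes with single edges (A_6). One simple-root ordering that puts it in standard form is (alpha_6, alpha_4, alpha_5, alpha_3, alpha_1, alpha_2). So the algebra is type A_6, i.e. sl(7).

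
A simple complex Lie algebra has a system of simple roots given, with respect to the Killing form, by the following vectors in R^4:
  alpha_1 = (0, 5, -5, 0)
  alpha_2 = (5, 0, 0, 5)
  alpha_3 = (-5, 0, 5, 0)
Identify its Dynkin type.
type A_3

Compute the Cartan integers a_ij = 2(alpha_i, alpha_j)/(alpha_j, alpha_j); the resulting 3x3 Cartan matrix is
[[2, 0, -1], [0, 2, -1], [-1, -1, 2]].
All simple roots have the same length, so the diagram is simply laced. The associated Dynkin diagram is a chain of 3 nodes with single edges (A_3), so the type is A_3 (the algebra sl(4)).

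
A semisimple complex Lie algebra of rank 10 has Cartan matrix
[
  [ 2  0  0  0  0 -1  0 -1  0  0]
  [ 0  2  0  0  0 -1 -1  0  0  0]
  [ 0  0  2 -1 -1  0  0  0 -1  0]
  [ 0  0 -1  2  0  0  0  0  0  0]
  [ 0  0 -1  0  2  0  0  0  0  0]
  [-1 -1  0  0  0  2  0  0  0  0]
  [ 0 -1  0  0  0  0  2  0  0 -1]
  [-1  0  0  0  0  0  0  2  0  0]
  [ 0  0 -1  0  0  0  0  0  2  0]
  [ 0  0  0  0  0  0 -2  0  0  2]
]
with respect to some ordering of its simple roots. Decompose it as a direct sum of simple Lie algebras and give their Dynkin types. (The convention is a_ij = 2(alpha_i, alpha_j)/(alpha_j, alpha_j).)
The diagram associated to this matrix has two connected components: the simple roots {alpha_1, alpha_2, alpha_6, alpha_7, alpha_8, alpha_10} form a chain of 6 nodes with a double edge at one end; the terminal node there is the unique long simple root (C_6), and {alpha_3, alpha_4, alpha_5, alpha_9} form a chain of 2 nodes with a fork of two nodes at one end (D_4). A semisimple Lie algebra decomposes uniquely as the direct sum of simple ideals, one per connected component of its Dynkin diagram, so g ≅ C_6 ⊕ D_4 (dimension 78 + 28 = 106).

type C_6 + type D_4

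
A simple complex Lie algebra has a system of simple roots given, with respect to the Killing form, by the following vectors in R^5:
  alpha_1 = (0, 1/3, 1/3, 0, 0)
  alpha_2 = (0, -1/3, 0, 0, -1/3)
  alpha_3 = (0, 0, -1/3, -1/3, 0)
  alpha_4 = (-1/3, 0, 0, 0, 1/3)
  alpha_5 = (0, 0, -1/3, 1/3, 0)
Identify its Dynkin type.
D5

Compute the Cartan integers a_ij = 2(alpha_i, alpha_j)/(alpha_j, alpha_j); the resulting 5x5 Cartan matrix is
[[2, -1, -1, 0, -1], [-1, 2, 0, -1, 0], [-1, 0, 2, 0, 0], [0, -1, 0, 2, 0], [-1, 0, 0, 0, 2]].
All simple roots have the same length, so the diagram is simply laced. The associated Dynkin diagram is a chain of 3 nodes with a fork of two nodes at one end (D_5), so the type is D_5 (the algebra so(10)).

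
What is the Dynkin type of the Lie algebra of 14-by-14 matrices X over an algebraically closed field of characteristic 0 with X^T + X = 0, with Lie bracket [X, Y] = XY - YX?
D_7 (so(14))

This is so(14) with 14 even, which has dimension 14(14-1)/2 = 91 and rank 14/2 = 7. In the classification of classical Lie algebras, the orthogonal algebra so(2n) in an even number of variables has type D_n; here n = 7, so the Dynkin diagram is a chain of 5 nodes with a fork of two nodes at one end (D_7). Hence the type is D_7.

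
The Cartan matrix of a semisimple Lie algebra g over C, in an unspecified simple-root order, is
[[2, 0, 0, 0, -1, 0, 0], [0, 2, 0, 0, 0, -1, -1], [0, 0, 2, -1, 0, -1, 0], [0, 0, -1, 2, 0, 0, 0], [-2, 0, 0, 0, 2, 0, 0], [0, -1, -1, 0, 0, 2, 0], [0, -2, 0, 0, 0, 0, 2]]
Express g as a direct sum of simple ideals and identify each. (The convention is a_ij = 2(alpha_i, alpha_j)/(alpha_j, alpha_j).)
B2 ⊕ C5

The diagram associated to this matrix has two connected components: the simple roots {alpha_1, alpha_5} form a chain of 2 nodes with a double edge at one end; the terminal node there is the unique short simple root (B_2), and {alpha_2, alpha_3, alpha_4, alpha_6, alpha_7} form a chain of 5 nodes with a double edge at one end; the terminal node there is the unique long simple root (C_5). A semisimple Lie algebra decomposes uniquely as the direct sum of simple ideals, one per connected component of its Dynkin diagram, so g ≅ B_2 ⊕ C_5 (dimension 10 + 55 = 65).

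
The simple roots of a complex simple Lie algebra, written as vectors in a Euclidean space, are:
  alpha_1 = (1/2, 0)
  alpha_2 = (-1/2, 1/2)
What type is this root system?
B_2 (so(5))

Compute the Cartan integers a_ij = 2(alpha_i, alpha_j)/(alpha_j, alpha_j); the resulting 2x2 Cartan matrix is
[[2, -1], [-2, 2]].
The roots have two lengths (squared-length ratio 2:1); the short ones are alpha_{1}. The associated Dynkin diagram is a chain of 2 nodes with a double edge at one end; the terminal node there is the unique short simple root (B_2), so the type is B_2 (the algebra so(5)).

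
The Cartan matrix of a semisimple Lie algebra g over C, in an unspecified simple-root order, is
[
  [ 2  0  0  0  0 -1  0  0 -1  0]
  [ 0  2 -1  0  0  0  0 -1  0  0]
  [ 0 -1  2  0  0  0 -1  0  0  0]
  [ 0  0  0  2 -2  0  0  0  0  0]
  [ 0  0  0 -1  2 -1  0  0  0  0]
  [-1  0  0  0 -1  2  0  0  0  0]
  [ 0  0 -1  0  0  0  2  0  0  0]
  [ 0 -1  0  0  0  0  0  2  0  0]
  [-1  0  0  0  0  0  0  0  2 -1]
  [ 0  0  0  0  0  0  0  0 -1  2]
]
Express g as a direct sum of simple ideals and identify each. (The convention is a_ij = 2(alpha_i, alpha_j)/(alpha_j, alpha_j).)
The diagram associated to this matrix has two connected components: the simple roots {alpha_2, alpha_3, alpha_7, alpha_8} form a chain of 4 nodes with single edges (A_4), and {alpha_1, alpha_4, alpha_5, alpha_6, alpha_9, alpha_10} form a chain of 6 nodes with a double edge at one end; the terminal node there is the unique long simple root (C_6). A semisimple Lie algebra decomposes uniquely as the direct sum of simple ideals, one per connected component of its Dynkin diagram, so g ≅ A_4 ⊕ C_6 (dimension 24 + 78 = 102).

A_4 + C_6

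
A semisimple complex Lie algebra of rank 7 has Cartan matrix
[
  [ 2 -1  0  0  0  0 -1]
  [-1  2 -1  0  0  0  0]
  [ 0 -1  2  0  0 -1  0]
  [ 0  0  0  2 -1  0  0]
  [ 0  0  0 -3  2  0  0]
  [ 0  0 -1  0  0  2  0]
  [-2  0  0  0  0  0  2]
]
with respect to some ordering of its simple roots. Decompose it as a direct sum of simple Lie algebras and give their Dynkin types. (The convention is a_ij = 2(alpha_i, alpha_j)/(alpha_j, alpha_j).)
C5 + G2

The diagram associated to this matrix has two connected components: the simple roots {alpha_1, alpha_2, alpha_3, alpha_6, alpha_7} form a chain of 5 nodes with a double edge at one end; the terminal node there is the unique long simple root (C_5), and {alpha_4, alpha_5} form two nodes joined by a triple edge (G_2). A semisimple Lie algebra decomposes uniquely as the direct sum of simple ideals, one per connected component of its Dynkin diagram, so g ≅ C_5 ⊕ G_2 (dimension 55 + 14 = 69).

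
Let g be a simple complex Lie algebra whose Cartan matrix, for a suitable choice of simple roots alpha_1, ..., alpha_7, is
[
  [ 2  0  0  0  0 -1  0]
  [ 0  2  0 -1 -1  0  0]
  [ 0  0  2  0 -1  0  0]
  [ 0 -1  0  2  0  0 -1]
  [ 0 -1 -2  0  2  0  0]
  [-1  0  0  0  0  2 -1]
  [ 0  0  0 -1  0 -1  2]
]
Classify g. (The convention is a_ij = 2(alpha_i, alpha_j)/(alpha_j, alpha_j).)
The matrix has rank 7 with 2's on the diagonal. Reading the off-diagonal entries as Dynkin edges (a single edge where a_ij = a_ji = -1; a double or triple edge where a_ij * a_ji = 2 or 3), the diagram is a chain of 7 nodes with a double edge at one end; the terminal node there is the unique short simple root (B_7). One simple-root ordering that puts it in standard form is (alpha_1, alpha_6, alpha_7, alpha_4, alpha_2, alpha_5, alpha_3). So the algebra is type B_7, i.e. so(15).

B_7 (so(15))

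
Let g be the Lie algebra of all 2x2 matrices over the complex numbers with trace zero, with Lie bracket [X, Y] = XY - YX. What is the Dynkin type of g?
A1

This is sl(2), which has dimension 2^2 - 1 = 3 and rank 2 - 1 = 1 (a Cartan subalgebra is the diagonal traceless matrices). In the classification of classical Lie algebras, the special linear algebra sl(n+1) has type A_n; here n = 1, so the Dynkin diagram is a chain of 1 nodes with single edges (A_1). Hence the type is A_1.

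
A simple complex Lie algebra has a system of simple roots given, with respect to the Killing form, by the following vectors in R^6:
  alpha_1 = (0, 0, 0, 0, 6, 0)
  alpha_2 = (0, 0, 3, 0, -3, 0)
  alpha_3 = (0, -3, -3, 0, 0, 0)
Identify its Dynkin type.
Compute the Cartan integers a_ij = 2(alpha_i, alpha_j)/(alpha_j, alpha_j); the resulting 3x3 Cartan matrix is
[[2, -2, 0], [-1, 2, -1], [0, -1, 2]].
The roots have two lengths (squared-length ratio 2:1); the short ones are alpha_{2,3}. The associated Dynkin diagram is a chain of 3 nodes with a double edge at one end; the terminal node there is the unique long simple root (C_3), so the type is C_3 (the algebra sp(6)).

C3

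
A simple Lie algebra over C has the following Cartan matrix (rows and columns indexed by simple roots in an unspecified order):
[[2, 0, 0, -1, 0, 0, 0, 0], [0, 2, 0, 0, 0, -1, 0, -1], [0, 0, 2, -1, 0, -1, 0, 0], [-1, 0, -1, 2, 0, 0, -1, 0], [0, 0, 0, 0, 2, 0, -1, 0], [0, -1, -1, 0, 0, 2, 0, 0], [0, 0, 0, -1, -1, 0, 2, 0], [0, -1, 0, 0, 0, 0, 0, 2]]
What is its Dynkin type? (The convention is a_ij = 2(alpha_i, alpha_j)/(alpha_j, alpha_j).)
type E_8

The matrix has rank 8 with 2's on the diagonal. Reading the off-diagonal entries as Dynkin edges (a single edge where a_ij = a_ji = -1; a double or triple edge where a_ij * a_ji = 2 or 3), the diagram is a chain of 7 nodes with one extra node attached to the third node from one end (E_8). One simple-root ordering that puts it in standard form is (alpha_5, alpha_1, alpha_7, alpha_4, alpha_3, alpha_6, alpha_2, alpha_8). So the algebra is type E_8.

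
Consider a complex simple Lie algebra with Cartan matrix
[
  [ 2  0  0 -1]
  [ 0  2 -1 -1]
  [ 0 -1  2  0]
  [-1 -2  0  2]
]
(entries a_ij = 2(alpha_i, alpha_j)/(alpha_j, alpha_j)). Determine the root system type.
F_4

The matrix has rank 4 with 2's on the diagonal. Reading the off-diagonal entries as Dynkin edges (a single edge where a_ij = a_ji = -1; a double or triple edge where a_ij * a_ji = 2 or 3), the diagram is a chain of 4 nodes with a double edge between the middle two (F_4). One simple-root ordering that puts it in standard form is (alpha_1, alpha_4, alpha_2, alpha_3). So the algebra is type F_4.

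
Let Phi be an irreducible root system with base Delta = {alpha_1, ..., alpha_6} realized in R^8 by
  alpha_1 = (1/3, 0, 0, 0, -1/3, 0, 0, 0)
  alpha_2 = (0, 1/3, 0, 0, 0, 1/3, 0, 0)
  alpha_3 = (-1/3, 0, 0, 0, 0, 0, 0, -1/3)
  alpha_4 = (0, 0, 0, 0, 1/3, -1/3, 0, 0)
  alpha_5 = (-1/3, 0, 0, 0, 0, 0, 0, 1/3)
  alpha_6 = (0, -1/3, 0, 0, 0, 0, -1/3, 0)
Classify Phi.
type D_6

Compute the Cartan integers a_ij = 2(alpha_i, alpha_j)/(alpha_j, alpha_j); the resulting 6x6 Cartan matrix is
[[2, 0, -1, -1, -1, 0], [0, 2, 0, -1, 0, -1], [-1, 0, 2, 0, 0, 0], [-1, -1, 0, 2, 0, 0], [-1, 0, 0, 0, 2, 0], [0, -1, 0, 0, 0, 2]].
All simple roots have the same length, so the diagram is simply laced. The associated Dynkin diagram is a chain of 4 nodes with a fork of two nodes at one end (D_6), so the type is D_6 (the algebra so(12)).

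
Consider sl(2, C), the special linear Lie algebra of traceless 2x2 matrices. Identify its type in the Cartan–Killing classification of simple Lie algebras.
This is sl(2), which has dimension 2^2 - 1 = 3 and rank 2 - 1 = 1 (a Cartan subalgebra is the diagonal traceless matrices). In the classification of classical Lie algebras, the special linear algebra sl(n+1) has type A_n; here n = 1, so the Dynkin diagram is a chain of 1 nodes with single edges (A_1). Hence the type is A_1.

A1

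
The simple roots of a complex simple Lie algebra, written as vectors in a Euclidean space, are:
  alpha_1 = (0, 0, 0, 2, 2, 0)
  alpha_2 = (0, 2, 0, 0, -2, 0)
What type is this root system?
Compute the Cartan integers a_ij = 2(alpha_i, alpha_j)/(alpha_j, alpha_j); the resulting 2x2 Cartan matrix is
[[2, -1], [-1, 2]].
All simple roots have the same length, so the diagram is simply laced. The associated Dynkin diagram is a chain of 2 nodes with single edges (A_2), so the type is A_2 (the algebra sl(3)).

type A_2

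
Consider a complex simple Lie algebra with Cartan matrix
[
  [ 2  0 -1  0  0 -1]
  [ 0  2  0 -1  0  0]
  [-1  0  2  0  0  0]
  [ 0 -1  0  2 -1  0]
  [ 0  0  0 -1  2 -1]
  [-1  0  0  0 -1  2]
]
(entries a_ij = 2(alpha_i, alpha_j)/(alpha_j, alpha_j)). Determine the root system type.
A6

The matrix has rank 6 with 2's on the diagonal. Reading the off-diagonal entries as Dynkin edges (a single edge where a_ij = a_ji = -1; a double or triple edge where a_ij * a_ji = 2 or 3), the diagram is a chain of 6 nodes with single edges (A_6). One simple-root ordering that puts it in standard form is (alpha_3, alpha_1, alpha_6, alpha_5, alpha_4, alpha_2). So the algebra is type A_6, i.e. sl(7).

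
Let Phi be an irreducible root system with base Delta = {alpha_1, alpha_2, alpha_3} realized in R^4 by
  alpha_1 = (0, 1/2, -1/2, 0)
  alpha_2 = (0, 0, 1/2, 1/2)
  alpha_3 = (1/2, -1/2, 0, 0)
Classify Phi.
type A_3

Compute the Cartan integers a_ij = 2(alpha_i, alpha_j)/(alpha_j, alpha_j); the resulting 3x3 Cartan matrix is
[[2, -1, -1], [-1, 2, 0], [-1, 0, 2]].
All simple roots have the same length, so the diagram is simply laced. The associated Dynkin diagram is a chain of 3 nodes with single edges (A_3), so the type is A_3 (the algebra sl(4)).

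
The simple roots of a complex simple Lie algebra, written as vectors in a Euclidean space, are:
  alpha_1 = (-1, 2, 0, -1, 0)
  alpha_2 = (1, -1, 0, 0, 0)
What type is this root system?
Compute the Cartan integers a_ij = 2(alpha_i, alpha_j)/(alpha_j, alpha_j); the resulting 2x2 Cartan matrix is
[[2, -3], [-1, 2]].
The roots have two lengths (squared-length ratio 3:1); the short ones are alpha_{2}. The associated Dynkin diagram is two nodes joined by a triple edge (G_2), so the type is G_2.

G2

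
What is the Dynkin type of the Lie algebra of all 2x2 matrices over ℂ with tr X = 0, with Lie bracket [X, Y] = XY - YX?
This is sl(2), which has dimension 2^2 - 1 = 3 and rank 2 - 1 = 1 (a Cartan subalgebra is the diagonal traceless matrices). In the classification of classical Lie algebras, the special linear algebra sl(n+1) has type A_n; here n = 1, so the Dynkin diagram is a chain of 1 nodes with single edges (A_1). Hence the type is A_1.

A_1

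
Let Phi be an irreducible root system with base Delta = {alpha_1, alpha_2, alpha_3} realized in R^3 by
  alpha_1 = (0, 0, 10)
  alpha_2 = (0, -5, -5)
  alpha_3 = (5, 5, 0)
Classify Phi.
Compute the Cartan integers a_ij = 2(alpha_i, alpha_j)/(alpha_j, alpha_j); the resulting 3x3 Cartan matrix is
[[2, -2, 0], [-1, 2, -1], [0, -1, 2]].
The roots have two lengths (squared-length ratio 2:1); the short ones are alpha_{2,3}. The associated Dynkin diagram is a chain of 3 nodes with a double edge at one end; the terminal node there is the unique long simple root (C_3), so the type is C_3 (the algebra sp(6)).

C_3 (sp(6))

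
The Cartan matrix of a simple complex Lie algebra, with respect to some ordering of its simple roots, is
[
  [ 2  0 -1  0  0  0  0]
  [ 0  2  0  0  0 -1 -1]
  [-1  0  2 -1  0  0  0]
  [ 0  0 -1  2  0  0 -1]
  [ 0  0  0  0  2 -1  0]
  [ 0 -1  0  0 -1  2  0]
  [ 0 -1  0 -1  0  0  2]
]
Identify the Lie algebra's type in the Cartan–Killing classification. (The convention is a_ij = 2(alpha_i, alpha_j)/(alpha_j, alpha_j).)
A_7

The matrix has rank 7 with 2's on the diagonal. Reading the off-diagonal entries as Dynkin edges (a single edge where a_ij = a_ji = -1; a double or triple edge where a_ij * a_ji = 2 or 3), the diagram is a chain of 7 nodes with single edges (A_7). One simple-root ordering that puts it in standard form is (alpha_1, alpha_3, alpha_4, alpha_7, alpha_2, alpha_6, alpha_5). So the algebra is type A_7, i.e. sl(8).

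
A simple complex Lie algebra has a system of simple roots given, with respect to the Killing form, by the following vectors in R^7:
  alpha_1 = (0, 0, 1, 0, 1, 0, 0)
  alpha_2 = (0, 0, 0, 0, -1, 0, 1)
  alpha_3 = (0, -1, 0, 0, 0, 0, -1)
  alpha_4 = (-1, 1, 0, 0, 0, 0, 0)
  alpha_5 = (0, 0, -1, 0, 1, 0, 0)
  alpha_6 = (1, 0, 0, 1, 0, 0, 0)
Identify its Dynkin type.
Compute the Cartan integers a_ij = 2(alpha_i, alpha_j)/(alpha_j, alpha_j); the resulting 6x6 Cartan matrix is
[[2, -1, 0, 0, 0, 0], [-1, 2, -1, 0, -1, 0], [0, -1, 2, -1, 0, 0], [0, 0, -1, 2, 0, -1], [0, -1, 0, 0, 2, 0], [0, 0, 0, -1, 0, 2]].
All simple roots have the same length, so the diagram is simply laced. The associated Dynkin diagram is a chain of 4 nodes with a fork of two nodes at one end (D_6), so the type is D_6 (the algebra so(12)).

D_6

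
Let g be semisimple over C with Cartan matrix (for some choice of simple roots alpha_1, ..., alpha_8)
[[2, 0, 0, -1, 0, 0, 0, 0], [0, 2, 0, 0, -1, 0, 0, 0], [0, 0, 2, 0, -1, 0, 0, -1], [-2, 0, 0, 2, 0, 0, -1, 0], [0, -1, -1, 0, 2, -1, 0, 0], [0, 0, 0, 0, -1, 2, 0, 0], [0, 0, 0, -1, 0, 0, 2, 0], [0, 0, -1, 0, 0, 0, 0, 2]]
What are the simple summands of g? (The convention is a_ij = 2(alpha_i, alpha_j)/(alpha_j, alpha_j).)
The diagram associated to this matrix has two connected components: the simple roots {alpha_1, alpha_4, alpha_7} form a chain of 3 nodes with a double edge at one end; the terminal node there is the unique short simple root (B_3), and {alpha_2, alpha_3, alpha_5, alpha_6, alpha_8} form a chain of 3 nodes with a fork of two nodes at one end (D_5). A semisimple Lie algebra decomposes uniquely as the direct sum of simple ideals, one per connected component of its Dynkin diagram, so g ≅ B_3 ⊕ D_5 (dimension 21 + 45 = 66).

B3 + D5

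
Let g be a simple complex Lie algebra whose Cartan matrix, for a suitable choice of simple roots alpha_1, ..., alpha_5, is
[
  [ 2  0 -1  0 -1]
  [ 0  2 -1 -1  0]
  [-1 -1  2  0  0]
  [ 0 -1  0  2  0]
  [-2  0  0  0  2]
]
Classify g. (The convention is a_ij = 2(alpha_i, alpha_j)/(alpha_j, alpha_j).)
C_5

The matrix has rank 5 with 2's on the diagonal. Reading the off-diagonal entries as Dynkin edges (a single edge where a_ij = a_ji = -1; a double or triple edge where a_ij * a_ji = 2 or 3), the diagram is a chain of 5 nodes with a double edge at one end; the terminal node there is the unique long simple root (C_5). One simple-root ordering that puts it in standard form is (alpha_4, alpha_2, alpha_3, alpha_1, alpha_5). So the algebra is type C_5, i.e. sp(10).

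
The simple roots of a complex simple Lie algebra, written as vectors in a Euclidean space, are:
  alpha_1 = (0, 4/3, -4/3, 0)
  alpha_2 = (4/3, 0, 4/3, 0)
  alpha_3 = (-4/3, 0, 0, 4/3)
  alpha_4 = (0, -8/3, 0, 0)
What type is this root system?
Compute the Cartan integers a_ij = 2(alpha_i, alpha_j)/(alpha_j, alpha_j); the resulting 4x4 Cartan matrix is
[[2, -1, 0, -1], [-1, 2, -1, 0], [0, -1, 2, 0], [-2, 0, 0, 2]].
The roots have two lengths (squared-length ratio 2:1); the short ones are alpha_{1,2,3}. The associated Dynkin diagram is a chain of 4 nodes with a double edge at one end; the terminal node there is the unique long simple root (C_4), so the type is C_4 (the algebra sp(8)).

type C_4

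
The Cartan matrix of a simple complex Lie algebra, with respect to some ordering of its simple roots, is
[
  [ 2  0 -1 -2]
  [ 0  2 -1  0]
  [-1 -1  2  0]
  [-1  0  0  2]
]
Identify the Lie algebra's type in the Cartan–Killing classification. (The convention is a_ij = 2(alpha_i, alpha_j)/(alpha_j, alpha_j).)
The matrix has rank 4 with 2's on the diagonal. Reading the off-diagonal entries as Dynkin edges (a single edge where a_ij = a_ji = -1; a double or triple edge where a_ij * a_ji = 2 or 3), the diagram is a chain of 4 nodes with a double edge at one end; the terminal node there is the unique short simple root (B_4). One simple-root ordering that puts it in standard form is (alpha_2, alpha_3, alpha_1, alpha_4). So the algebra is type B_4, i.e. so(9).

type B_4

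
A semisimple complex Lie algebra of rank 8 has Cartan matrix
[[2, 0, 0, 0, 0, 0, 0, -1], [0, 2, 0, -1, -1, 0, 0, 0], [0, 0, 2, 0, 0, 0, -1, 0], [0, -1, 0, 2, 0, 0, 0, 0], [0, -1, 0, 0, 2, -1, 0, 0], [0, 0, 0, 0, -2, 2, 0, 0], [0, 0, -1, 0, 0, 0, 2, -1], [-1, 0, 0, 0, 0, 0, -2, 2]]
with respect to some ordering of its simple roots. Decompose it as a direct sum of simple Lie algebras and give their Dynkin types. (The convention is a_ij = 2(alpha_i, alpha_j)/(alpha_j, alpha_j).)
C_4 ⊕ F_4

The diagram associated to this matrix has two connected components: the simple roots {alpha_2, alpha_4, alpha_5, alpha_6} form a chain of 4 nodes with a double edge at one end; the terminal node there is the unique long simple root (C_4), and {alpha_1, alpha_3, alpha_7, alpha_8} form a chain of 4 nodes with a double edge between the middle two (F_4). A semisimple Lie algebra decomposes uniquely as the direct sum of simple ideals, one per connected component of its Dynkin diagram, so g ≅ C_4 ⊕ F_4 (dimension 36 + 52 = 88).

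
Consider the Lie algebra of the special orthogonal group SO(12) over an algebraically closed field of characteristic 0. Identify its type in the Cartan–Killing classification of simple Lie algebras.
D6

This is so(12) with 12 even, which has dimension 12(12-1)/2 = 66 and rank 12/2 = 6. In the classification of classical Lie algebras, the orthogonal algebra so(2n) in an even number of variables has type D_n; here n = 6, so the Dynkin diagram is a chain of 4 nodes with a fork of two nodes at one end (D_6). Hence the type is D_6.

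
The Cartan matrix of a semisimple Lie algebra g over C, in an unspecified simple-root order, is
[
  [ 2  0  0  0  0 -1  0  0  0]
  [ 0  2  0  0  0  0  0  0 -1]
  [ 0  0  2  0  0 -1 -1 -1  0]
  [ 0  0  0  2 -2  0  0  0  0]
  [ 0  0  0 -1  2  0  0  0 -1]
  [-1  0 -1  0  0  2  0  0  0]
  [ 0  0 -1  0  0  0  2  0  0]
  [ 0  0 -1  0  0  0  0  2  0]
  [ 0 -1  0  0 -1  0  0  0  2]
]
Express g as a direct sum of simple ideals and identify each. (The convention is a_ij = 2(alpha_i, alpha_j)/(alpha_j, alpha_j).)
The diagram associated to this matrix has two connected components: the simple roots {alpha_2, alpha_4, alpha_5, alpha_9} form a chain of 4 nodes with a double edge at one end; the terminal node there is the unique long simple root (C_4), and {alpha_1, alpha_3, alpha_6, alpha_7, alpha_8} form a chain of 3 nodes with a fork of two nodes at one end (D_5). A semisimple Lie algebra decomposes uniquely as the direct sum of simple ideals, one per connected component of its Dynkin diagram, so g ≅ C_4 ⊕ D_5 (dimension 36 + 45 = 81).

C_4 (sp(8)) ⊕ D_5 (so(10))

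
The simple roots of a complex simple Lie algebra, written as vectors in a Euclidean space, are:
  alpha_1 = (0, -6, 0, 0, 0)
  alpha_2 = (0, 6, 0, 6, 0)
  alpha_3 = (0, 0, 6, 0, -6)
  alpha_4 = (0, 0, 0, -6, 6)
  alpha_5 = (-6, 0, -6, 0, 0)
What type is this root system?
type B_5

Compute the Cartan integers a_ij = 2(alpha_i, alpha_j)/(alpha_j, alpha_j); the resulting 5x5 Cartan matrix is
[[2, -1, 0, 0, 0], [-2, 2, 0, -1, 0], [0, 0, 2, -1, -1], [0, -1, -1, 2, 0], [0, 0, -1, 0, 2]].
The roots have two lengths (squared-length ratio 2:1); the short ones are alpha_{1}. The associated Dynkin diagram is a chain of 5 nodes with a double edge at one end; the terminal node there is the unique short simple root (B_5), so the type is B_5 (the algebra so(11)).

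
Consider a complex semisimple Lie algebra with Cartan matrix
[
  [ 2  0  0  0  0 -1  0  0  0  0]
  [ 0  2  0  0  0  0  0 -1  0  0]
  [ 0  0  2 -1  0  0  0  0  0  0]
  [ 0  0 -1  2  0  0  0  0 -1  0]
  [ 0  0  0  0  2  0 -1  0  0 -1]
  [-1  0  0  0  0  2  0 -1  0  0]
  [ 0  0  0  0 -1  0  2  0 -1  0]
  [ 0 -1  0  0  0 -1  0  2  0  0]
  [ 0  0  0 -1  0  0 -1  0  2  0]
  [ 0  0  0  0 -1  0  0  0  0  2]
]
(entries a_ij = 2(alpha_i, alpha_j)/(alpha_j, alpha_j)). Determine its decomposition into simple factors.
The diagram associated to this matrix has two connected components: the simple roots {alpha_1, alpha_2, alpha_6, alpha_8} form a chain of 4 nodes with single edges (A_4), and {alpha_3, alpha_4, alpha_5, alpha_7, alpha_9, alpha_10} form a chain of 6 nodes with single edges (A_6). A semisimple Lie algebra decomposes uniquely as the direct sum of simple ideals, one per connected component of its Dynkin diagram, so g ≅ A_4 ⊕ A_6 (dimension 24 + 48 = 72).

A_4 (sl(5)) ⊕ A_6 (sl(7))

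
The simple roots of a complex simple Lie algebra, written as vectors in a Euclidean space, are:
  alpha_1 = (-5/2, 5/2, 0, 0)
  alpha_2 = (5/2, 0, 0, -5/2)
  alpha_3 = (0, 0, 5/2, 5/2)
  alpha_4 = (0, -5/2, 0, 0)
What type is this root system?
Compute the Cartan integers a_ij = 2(alpha_i, alpha_j)/(alpha_j, alpha_j); the resulting 4x4 Cartan matrix is
[[2, -1, 0, -2], [-1, 2, -1, 0], [0, -1, 2, 0], [-1, 0, 0, 2]].
The roots have two lengths (squared-length ratio 2:1); the short ones are alpha_{4}. The associated Dynkin diagram is a chain of 4 nodes with a double edge at one end; the terminal node there is the unique short simple root (B_4), so the type is B_4 (the algebra so(9)).

B_4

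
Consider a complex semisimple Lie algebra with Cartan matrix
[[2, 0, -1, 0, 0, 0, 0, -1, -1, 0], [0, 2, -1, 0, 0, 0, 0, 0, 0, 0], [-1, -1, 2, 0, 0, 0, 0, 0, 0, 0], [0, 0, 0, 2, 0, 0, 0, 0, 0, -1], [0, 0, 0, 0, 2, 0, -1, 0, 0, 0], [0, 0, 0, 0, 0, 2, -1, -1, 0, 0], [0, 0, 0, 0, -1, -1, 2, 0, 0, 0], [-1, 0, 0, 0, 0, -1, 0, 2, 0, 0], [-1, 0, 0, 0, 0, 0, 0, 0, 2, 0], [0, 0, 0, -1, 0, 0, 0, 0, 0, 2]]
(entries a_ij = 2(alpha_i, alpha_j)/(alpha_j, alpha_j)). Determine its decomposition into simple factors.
The diagram associated to this matrix has two connected components: the simple roots {alpha_4, alpha_10} form a chain of 2 nodes with single edges (A_2), and {alpha_1, alpha_2, alpha_3, alpha_5, alpha_6, alpha_7, alpha_8, alpha_9} form a chain of 7 nodes with one extra node attached to the third node from one end (E_8). A semisimple Lie algebra decomposes uniquely as the direct sum of simple ideals, one per connected component of its Dynkin diagram, so g ≅ A_2 ⊕ E_8 (dimension 8 + 248 = 256).

A_2 (sl(3)) + E_8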